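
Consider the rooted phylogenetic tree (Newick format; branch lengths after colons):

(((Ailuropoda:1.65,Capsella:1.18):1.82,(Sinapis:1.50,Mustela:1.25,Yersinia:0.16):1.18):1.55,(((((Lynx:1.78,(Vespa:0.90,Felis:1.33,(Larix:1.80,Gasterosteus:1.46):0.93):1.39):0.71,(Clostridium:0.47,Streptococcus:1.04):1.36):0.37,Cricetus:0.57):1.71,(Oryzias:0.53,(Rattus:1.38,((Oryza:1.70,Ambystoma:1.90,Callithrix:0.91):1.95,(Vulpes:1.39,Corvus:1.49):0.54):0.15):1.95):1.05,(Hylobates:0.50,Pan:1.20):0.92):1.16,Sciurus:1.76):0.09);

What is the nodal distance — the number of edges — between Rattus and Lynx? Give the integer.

7

The MRCA of Rattus and Lynx is the node subtending ((((Lynx,(Vespa,Felis,(Larix,Gasterosteus))),(Clostridium,Streptococcus)),Cricetus),(Oryzias,(Rattus,((Oryza,Ambystoma,Callithrix),(Vulpes,Corvus)))),(Hylobates,Pan)).
From Rattus up to that node: 3 branches. From Lynx up to the same node: 4 branches. Total: 3 + 4 = 7.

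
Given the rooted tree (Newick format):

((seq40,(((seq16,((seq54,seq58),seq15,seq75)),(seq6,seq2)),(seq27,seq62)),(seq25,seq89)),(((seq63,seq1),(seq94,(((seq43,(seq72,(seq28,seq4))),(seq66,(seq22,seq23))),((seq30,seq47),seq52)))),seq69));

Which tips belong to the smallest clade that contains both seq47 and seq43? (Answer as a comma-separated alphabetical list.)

Tracing seq47: it sits inside (seq30,seq47).
Tracing seq43: it sits inside (seq43,(seq72,(seq28,seq4))).
The smallest clade enclosing both is (((seq43,(seq72,(seq28,seq4))),(seq66,(seq22,seq23))),((seq30,seq47),seq52)); the answer is its 10 terminal taxa in alphabetical order.

seq22, seq23, seq28, seq30, seq4, seq43, seq47, seq52, seq66, seq72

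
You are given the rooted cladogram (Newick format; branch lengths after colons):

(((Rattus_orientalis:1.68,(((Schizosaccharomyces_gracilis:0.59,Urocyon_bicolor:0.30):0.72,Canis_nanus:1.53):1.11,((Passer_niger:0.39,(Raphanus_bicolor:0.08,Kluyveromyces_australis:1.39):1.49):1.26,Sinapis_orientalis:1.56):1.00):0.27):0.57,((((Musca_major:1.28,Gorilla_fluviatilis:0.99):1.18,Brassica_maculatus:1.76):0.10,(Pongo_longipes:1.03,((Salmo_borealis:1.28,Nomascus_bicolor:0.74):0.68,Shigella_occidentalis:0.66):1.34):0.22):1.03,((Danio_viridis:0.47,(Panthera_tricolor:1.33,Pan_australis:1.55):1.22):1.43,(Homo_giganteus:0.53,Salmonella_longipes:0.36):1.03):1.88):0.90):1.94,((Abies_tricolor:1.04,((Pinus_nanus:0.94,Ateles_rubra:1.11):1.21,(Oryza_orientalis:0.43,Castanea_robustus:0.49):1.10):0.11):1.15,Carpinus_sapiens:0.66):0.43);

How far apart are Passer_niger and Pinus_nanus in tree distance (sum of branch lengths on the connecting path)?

9.27

The path runs Passer_niger → … → MRCA → … → Pinus_nanus; the MRCA is the root of the tree.
Branch lengths along that path: 0.39 + 1.26 + 1.00 + 0.27 + 0.57 + 1.94 + 0.43 + 1.15 + 0.11 + 1.21 + 0.94 = 9.27.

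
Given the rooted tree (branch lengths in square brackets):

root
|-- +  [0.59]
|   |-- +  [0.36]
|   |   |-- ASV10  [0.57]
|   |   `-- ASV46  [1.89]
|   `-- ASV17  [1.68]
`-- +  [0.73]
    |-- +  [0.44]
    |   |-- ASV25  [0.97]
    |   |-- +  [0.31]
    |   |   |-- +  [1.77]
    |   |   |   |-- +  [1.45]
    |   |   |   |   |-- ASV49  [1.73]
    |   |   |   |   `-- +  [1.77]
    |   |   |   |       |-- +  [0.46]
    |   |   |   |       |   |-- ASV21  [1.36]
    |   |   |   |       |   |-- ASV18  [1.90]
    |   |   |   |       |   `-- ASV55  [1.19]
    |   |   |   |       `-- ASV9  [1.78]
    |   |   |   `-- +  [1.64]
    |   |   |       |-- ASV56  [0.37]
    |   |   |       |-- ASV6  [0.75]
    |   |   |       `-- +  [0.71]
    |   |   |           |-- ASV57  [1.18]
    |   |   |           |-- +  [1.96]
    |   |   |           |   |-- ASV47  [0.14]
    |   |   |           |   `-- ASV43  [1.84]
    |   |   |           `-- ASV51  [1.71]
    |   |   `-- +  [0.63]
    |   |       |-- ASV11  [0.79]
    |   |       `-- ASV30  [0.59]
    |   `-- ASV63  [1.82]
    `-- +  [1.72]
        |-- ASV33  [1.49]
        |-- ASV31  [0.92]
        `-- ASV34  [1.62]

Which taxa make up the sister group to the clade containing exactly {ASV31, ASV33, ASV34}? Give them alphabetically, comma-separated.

ASV11, ASV18, ASV21, ASV25, ASV30, ASV43, ASV47, ASV49, ASV51, ASV55, ASV56, ASV57, ASV6, ASV63, ASV9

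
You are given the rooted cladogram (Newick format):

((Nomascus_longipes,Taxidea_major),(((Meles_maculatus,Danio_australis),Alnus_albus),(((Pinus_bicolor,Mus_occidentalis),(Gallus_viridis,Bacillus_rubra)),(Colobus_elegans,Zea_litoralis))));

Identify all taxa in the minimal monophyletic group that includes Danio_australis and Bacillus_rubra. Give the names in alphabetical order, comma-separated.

Alnus_albus, Bacillus_rubra, Colobus_elegans, Danio_australis, Gallus_viridis, Meles_maculatus, Mus_occidentalis, Pinus_bicolor, Zea_litoralis

Tracing Danio_australis: it sits inside (Meles_maculatus,Danio_australis).
Tracing Bacillus_rubra: it sits inside (Gallus_viridis,Bacillus_rubra).
The smallest clade enclosing both is (((Meles_maculatus,Danio_australis),Alnus_albus),(((Pinus_bicolor,Mus_occidentalis),(Gallus_viridis,Bacillus_rubra)),(Colobus_elegans,Zea_litoralis))); the answer is its 9 terminal taxa in alphabetical order.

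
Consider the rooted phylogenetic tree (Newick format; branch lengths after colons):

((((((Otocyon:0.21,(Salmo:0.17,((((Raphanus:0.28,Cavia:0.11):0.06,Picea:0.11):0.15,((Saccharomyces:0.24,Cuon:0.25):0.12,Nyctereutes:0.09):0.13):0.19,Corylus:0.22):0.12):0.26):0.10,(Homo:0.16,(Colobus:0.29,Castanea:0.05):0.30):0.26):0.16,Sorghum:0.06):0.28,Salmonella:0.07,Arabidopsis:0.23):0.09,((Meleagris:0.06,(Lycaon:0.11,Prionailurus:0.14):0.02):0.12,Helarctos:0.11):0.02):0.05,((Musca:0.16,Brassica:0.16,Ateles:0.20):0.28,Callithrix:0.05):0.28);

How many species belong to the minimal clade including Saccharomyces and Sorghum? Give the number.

The MRCA of Saccharomyces and Sorghum is the node subtending (((Otocyon,(Salmo,((((Raphanus,Cavia),Picea),((Saccharomyces,Cuon),Nyctereutes)),Corylus))),(Homo,(Colobus,Castanea))),Sorghum).
That clade contains 13 terminal taxa: Castanea, Cavia, Colobus, Corylus, Cuon, Homo, Nyctereutes, Otocyon, Picea, Raphanus, Saccharomyces, Salmo, Sorghum.

13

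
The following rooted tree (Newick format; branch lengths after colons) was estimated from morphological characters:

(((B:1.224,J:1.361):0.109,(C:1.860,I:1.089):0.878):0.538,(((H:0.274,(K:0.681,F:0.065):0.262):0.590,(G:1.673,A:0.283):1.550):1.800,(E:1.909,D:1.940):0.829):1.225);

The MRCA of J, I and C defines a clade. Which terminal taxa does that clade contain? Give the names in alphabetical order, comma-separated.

B, C, I, J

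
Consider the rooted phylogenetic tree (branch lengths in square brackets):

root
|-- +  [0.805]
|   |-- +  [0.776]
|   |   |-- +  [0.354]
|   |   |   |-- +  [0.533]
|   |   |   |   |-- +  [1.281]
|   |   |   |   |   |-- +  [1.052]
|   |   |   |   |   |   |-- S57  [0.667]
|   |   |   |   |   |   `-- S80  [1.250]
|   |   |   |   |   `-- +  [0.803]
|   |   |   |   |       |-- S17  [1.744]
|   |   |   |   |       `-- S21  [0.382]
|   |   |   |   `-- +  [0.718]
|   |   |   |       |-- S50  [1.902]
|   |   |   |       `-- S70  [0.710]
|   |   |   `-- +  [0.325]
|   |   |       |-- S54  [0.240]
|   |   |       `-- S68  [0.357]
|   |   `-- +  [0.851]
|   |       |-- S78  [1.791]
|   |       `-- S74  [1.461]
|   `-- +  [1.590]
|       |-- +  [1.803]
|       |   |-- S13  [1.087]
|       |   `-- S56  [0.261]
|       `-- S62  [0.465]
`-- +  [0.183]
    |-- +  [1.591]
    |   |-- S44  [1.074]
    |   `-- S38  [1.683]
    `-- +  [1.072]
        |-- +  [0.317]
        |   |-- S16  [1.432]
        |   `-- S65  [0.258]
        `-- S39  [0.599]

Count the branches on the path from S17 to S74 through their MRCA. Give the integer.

The MRCA of S17 and S74 is the node subtending (((((S57,S80),(S17,S21)),(S50,S70)),(S54,S68)),(S78,S74)).
From S17 up to that node: 5 branches. From S74 up to the same node: 2 branches. Total: 5 + 2 = 7.

7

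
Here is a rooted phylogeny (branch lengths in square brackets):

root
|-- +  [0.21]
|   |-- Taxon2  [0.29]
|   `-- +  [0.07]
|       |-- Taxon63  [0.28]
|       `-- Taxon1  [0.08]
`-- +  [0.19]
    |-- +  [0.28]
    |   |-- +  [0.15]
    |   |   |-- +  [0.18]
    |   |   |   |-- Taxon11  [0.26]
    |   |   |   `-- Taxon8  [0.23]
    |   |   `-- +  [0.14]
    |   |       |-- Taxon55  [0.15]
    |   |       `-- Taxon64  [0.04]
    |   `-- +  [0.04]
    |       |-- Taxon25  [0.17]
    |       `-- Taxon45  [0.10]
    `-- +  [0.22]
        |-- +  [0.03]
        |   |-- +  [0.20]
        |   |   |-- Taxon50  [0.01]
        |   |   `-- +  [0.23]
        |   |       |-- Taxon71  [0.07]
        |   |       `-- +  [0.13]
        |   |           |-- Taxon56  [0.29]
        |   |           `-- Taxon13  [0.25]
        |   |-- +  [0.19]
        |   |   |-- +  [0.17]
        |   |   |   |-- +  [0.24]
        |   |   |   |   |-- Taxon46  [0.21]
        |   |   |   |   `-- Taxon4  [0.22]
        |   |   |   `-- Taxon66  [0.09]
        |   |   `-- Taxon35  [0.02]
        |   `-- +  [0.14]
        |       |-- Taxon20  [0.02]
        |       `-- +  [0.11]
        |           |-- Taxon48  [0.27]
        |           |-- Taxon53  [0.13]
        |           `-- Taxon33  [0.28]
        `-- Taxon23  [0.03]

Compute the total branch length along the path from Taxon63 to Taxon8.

The path runs Taxon63 → … → MRCA → … → Taxon8; the MRCA is the root of the tree.
Branch lengths along that path: 0.28 + 0.07 + 0.21 + 0.19 + 0.28 + 0.15 + 0.18 + 0.23 = 1.59.

1.59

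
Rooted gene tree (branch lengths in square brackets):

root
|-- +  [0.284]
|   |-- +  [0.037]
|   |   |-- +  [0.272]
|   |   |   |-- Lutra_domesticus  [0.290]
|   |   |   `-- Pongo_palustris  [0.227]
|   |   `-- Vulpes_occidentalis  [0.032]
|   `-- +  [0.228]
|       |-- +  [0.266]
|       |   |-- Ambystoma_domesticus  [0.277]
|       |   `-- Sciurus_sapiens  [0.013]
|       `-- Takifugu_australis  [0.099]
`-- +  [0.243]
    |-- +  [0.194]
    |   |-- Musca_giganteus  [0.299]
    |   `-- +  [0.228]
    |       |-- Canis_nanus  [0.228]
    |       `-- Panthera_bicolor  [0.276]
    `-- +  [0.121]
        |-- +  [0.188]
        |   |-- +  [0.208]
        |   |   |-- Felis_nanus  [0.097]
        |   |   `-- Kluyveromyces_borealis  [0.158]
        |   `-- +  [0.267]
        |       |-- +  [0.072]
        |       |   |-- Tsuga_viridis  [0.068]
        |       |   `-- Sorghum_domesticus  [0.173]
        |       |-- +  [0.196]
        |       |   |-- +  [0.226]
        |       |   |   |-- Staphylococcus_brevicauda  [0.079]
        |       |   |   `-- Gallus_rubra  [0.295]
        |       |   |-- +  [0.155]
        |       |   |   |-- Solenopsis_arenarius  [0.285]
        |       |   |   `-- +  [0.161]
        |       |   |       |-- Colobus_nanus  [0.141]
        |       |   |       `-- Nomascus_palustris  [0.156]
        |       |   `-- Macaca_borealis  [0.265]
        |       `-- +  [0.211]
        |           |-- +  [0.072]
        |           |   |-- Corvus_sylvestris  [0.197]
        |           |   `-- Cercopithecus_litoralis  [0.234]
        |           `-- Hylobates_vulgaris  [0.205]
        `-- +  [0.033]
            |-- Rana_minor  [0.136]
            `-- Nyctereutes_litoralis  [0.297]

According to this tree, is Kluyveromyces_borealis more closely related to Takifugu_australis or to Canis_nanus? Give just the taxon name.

The MRCA of Kluyveromyces_borealis and Canis_nanus subtends ((Musca_giganteus,(Canis_nanus,Panthera_bicolor)),(((Felis_nanus,Kluyveromyces_borealis),((Tsuga_viridis,Sorghum_domesticus),((Staphylococcus_brevicauda,Gallus_rubra),(Solenopsis_arenarius,(Colobus_nanus,Nomascus_palustris)),Macaca_borealis),((Corvus_sylvestris,Cercopithecus_litoralis),Hylobates_vulgaris))),(Rana_minor,Nyctereutes_litoralis))) (18 taxa).
The MRCA of Kluyveromyces_borealis and Takifugu_australis is the root, subtending the entire tree (24 taxa).
The first is nested inside the second, so Kluyveromyces_borealis shares a more recent common ancestor with Canis_nanus.

Canis_nanus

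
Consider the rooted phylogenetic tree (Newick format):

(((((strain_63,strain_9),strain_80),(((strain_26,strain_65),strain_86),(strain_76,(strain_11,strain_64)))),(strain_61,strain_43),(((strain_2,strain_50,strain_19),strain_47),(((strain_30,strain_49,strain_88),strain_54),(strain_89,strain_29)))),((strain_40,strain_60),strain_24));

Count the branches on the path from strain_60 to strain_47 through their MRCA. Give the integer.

7

The MRCA of strain_60 and strain_47 is the root of the tree.
From strain_60 up to that node: 3 branches. From strain_47 up to the same node: 4 branches. Total: 3 + 4 = 7.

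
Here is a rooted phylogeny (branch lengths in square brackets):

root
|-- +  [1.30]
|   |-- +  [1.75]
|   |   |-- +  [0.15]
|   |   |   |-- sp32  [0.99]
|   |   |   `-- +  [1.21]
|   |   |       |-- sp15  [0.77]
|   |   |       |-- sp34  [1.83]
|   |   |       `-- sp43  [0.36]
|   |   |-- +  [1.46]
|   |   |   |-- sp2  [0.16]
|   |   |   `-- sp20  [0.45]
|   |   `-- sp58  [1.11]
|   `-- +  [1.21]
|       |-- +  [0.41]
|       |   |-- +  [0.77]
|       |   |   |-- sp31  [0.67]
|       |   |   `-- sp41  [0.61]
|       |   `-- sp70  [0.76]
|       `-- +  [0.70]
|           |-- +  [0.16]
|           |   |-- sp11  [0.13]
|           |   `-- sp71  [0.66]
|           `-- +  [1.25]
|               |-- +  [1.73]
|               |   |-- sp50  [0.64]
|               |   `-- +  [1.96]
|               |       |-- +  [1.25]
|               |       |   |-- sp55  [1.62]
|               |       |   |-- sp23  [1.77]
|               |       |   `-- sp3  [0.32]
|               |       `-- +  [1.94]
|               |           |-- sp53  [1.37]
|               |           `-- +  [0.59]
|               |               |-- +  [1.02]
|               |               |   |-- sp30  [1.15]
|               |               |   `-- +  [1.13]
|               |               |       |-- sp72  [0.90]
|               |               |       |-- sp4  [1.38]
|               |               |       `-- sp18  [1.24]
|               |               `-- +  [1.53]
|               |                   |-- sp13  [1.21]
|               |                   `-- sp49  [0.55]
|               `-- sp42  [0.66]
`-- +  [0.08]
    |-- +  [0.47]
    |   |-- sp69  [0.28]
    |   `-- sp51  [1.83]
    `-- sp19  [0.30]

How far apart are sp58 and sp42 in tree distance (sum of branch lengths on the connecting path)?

6.68

The path runs sp58 → … → MRCA → … → sp42; the MRCA is the node subtending (((sp32,(sp15,sp34,sp43)),(sp2,sp20),sp58),(((sp31,sp41),sp70),((sp11,sp71),((sp50,((sp55,sp23,sp3),(sp53,((sp30,(sp72,sp4,sp18)),(sp13,sp49))))),sp42)))).
Branch lengths along that path: 1.11 + 1.75 + 1.21 + 0.70 + 1.25 + 0.66 = 6.68.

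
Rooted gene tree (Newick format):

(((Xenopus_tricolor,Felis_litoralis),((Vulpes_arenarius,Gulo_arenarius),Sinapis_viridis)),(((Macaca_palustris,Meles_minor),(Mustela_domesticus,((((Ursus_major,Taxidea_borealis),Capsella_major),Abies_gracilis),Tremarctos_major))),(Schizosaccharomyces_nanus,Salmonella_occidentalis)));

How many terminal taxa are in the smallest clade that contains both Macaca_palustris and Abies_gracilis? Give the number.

8

The MRCA of Macaca_palustris and Abies_gracilis is the node subtending ((Macaca_palustris,Meles_minor),(Mustela_domesticus,((((Ursus_major,Taxidea_borealis),Capsella_major),Abies_gracilis),Tremarctos_major))).
That clade contains 8 terminal taxa: Abies_gracilis, Capsella_major, Macaca_palustris, Meles_minor, Mustela_domesticus, Taxidea_borealis, Tremarctos_major, Ursus_major.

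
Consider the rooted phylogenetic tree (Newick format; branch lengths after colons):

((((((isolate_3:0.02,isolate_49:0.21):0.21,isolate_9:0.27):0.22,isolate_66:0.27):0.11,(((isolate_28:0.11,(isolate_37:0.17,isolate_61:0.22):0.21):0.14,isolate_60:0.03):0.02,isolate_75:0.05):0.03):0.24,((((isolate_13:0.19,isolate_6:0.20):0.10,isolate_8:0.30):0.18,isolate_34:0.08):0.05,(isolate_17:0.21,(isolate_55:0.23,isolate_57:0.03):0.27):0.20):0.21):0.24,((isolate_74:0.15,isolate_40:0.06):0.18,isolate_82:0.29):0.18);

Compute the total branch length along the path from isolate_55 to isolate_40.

The path runs isolate_55 → … → MRCA → … → isolate_40; the MRCA is the root of the tree.
Branch lengths along that path: 0.23 + 0.27 + 0.20 + 0.21 + 0.24 + 0.18 + 0.18 + 0.06 = 1.57.

1.57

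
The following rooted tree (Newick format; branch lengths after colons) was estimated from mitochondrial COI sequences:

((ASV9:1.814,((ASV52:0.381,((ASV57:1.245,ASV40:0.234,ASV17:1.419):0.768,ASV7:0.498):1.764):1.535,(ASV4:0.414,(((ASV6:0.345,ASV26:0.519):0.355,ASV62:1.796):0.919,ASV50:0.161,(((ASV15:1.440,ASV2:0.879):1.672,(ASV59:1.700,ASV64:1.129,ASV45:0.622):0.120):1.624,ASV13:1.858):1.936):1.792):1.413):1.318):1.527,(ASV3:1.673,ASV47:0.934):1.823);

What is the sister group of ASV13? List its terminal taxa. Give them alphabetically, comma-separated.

ASV15, ASV2, ASV45, ASV59, ASV64

ASV13 attaches to the tree at the node subtending (((ASV15,ASV2),(ASV59,ASV64,ASV45)),ASV13).
The other lineage descending from that same node — the sister group — is ((ASV15,ASV2),(ASV59,ASV64,ASV45)); its 5 tips in alphabetical order are the answer.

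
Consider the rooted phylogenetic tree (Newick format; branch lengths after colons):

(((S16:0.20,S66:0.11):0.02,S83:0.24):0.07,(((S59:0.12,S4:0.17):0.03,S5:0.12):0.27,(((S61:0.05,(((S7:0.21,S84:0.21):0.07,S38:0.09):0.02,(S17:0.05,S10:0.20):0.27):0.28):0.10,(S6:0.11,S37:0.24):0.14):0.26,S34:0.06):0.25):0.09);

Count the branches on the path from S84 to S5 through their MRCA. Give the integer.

The MRCA of S84 and S5 is the node subtending (((S59,S4),S5),(((S61,(((S7,S84),S38),(S17,S10))),(S6,S37)),S34)).
From S84 up to that node: 7 branches. From S5 up to the same node: 2 branches. Total: 7 + 2 = 9.

9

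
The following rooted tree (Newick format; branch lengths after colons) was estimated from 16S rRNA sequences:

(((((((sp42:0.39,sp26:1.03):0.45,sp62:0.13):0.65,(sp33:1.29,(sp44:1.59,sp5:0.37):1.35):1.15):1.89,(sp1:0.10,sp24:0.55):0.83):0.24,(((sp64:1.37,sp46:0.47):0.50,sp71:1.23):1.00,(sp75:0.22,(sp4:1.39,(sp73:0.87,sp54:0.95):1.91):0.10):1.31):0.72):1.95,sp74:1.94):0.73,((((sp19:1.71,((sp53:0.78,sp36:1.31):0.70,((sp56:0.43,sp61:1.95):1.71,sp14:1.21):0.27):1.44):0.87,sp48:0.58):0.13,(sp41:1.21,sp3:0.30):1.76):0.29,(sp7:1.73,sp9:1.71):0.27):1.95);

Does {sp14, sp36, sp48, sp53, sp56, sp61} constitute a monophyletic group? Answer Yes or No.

No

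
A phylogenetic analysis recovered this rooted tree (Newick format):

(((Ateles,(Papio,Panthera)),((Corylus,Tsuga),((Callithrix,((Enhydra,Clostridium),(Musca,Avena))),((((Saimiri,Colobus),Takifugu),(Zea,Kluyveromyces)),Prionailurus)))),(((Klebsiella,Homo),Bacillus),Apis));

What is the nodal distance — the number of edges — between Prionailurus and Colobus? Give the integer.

5

The MRCA of Prionailurus and Colobus is the node subtending ((((Saimiri,Colobus),Takifugu),(Zea,Kluyveromyces)),Prionailurus).
From Prionailurus up to that node: 1 branch. From Colobus up to the same node: 4 branches. Total: 1 + 4 = 5.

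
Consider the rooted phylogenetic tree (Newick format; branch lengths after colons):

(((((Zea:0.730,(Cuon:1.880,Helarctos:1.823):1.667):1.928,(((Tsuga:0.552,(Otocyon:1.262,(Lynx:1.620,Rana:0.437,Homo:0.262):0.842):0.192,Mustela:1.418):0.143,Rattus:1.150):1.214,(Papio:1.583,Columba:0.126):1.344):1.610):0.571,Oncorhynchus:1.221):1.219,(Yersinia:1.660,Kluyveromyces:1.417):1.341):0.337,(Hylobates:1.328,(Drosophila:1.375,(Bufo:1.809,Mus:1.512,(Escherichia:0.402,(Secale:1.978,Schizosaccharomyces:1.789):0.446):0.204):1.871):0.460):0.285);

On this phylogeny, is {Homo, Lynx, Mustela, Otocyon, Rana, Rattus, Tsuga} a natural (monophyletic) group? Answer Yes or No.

The most recent common ancestor of these taxa subtends ((Tsuga,(Otocyon,(Lynx,Rana,Homo)),Mustela),Rattus).
That clade has exactly 7 tips — every listed taxon and nothing else — so the group is monophyletic.

Yes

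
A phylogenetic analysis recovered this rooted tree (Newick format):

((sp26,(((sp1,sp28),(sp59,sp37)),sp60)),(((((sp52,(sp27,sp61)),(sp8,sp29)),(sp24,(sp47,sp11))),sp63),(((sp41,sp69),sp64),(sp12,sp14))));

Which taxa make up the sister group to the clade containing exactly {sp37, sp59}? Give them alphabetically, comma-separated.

sp1, sp28

The clade containing exactly {sp37, sp59} attaches to the tree at the node subtending ((sp1,sp28),(sp59,sp37)).
The other lineage descending from that same node — the sister group — is (sp1,sp28); its 2 tips in alphabetical order are the answer.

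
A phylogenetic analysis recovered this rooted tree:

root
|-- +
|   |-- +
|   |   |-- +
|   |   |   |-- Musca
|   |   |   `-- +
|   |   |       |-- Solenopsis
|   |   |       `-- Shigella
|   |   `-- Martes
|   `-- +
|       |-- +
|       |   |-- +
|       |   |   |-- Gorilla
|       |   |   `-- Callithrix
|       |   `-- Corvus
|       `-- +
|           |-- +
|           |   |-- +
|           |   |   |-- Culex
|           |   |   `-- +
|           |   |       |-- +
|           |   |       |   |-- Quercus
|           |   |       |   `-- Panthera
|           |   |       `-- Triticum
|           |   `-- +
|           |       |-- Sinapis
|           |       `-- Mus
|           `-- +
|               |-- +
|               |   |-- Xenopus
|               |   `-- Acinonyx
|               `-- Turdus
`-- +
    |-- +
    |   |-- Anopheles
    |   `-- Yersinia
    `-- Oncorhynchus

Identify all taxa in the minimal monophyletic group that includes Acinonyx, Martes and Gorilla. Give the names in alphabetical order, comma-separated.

Acinonyx, Callithrix, Corvus, Culex, Gorilla, Martes, Mus, Musca, Panthera, Quercus, Shigella, Sinapis, Solenopsis, Triticum, Turdus, Xenopus

Tracing Acinonyx: it sits inside (Xenopus,Acinonyx).
Tracing Martes: it sits inside ((Musca,(Solenopsis,Shigella)),Martes).
Tracing Gorilla: it sits inside (Gorilla,Callithrix).
The smallest clade enclosing all 3 is (((Musca,(Solenopsis,Shigella)),Martes),(((Gorilla,Callithrix),Corvus),(((Culex,((Quercus,Panthera),Triticum)),(Sinapis,Mus)),((Xenopus,Acinonyx),Turdus)))); the answer is its 16 terminal taxa in alphabetical order.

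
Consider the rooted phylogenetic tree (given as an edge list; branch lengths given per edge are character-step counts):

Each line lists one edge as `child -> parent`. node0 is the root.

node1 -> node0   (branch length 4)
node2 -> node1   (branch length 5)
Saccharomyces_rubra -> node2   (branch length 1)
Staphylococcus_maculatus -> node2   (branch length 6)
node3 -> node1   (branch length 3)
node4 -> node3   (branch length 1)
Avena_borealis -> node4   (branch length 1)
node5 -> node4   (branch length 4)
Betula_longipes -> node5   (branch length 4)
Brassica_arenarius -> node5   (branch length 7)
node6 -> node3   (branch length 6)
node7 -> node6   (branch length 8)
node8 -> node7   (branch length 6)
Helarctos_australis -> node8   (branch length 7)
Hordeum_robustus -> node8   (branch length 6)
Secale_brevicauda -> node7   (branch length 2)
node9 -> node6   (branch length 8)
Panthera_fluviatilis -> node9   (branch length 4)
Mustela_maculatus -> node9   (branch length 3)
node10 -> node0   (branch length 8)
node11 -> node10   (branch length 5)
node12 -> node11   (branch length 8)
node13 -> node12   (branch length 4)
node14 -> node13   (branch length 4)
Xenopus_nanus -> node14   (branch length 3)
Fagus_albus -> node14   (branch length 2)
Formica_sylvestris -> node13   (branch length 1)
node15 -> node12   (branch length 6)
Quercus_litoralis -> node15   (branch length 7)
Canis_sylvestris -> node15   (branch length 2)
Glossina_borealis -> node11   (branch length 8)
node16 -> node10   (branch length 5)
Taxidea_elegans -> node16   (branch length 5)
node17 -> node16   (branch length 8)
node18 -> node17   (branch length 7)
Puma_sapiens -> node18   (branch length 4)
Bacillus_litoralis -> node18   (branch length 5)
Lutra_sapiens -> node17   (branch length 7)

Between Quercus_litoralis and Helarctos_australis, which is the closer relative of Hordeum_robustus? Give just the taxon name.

The MRCA of Hordeum_robustus and Helarctos_australis subtends (Helarctos_australis,Hordeum_robustus) (2 taxa).
The MRCA of Hordeum_robustus and Quercus_litoralis is the root, subtending the entire tree (20 taxa).
The first is nested inside the second, so Hordeum_robustus shares a more recent common ancestor with Helarctos_australis.

Helarctos_australis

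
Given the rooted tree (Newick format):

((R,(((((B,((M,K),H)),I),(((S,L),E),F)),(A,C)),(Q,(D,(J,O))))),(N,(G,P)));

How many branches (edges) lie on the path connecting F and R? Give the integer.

The MRCA of F and R is the node subtending (R,(((((B,((M,K),H)),I),(((S,L),E),F)),(A,C)),(Q,(D,(J,O))))).
From F up to that node: 5 branches. From R up to the same node: 1 branch. Total: 5 + 1 = 6.

6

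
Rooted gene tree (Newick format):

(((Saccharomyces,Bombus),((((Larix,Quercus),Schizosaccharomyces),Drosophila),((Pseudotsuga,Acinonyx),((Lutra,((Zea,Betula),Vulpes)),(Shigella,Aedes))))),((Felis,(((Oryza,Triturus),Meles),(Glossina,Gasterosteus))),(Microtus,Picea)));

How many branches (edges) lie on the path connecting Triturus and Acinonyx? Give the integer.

The MRCA of Triturus and Acinonyx is the root of the tree.
From Triturus up to that node: 6 branches. From Acinonyx up to the same node: 5 branches. Total: 6 + 5 = 11.

11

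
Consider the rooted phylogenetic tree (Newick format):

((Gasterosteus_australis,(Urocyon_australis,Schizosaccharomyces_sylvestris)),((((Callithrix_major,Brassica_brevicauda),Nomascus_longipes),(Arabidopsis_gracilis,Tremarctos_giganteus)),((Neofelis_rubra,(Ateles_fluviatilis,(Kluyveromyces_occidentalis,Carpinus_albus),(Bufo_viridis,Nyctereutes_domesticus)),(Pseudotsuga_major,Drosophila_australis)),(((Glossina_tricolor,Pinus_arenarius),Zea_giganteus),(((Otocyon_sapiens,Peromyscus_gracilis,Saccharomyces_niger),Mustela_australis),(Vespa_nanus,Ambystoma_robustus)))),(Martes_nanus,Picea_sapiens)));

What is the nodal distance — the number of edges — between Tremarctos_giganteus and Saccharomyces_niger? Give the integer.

The MRCA of Tremarctos_giganteus and Saccharomyces_niger is the node subtending ((((Callithrix_major,Brassica_brevicauda),Nomascus_longipes),(Arabidopsis_gracilis,Tremarctos_giganteus)),((Neofelis_rubra,(Ateles_fluviatilis,(Kluyveromyces_occidentalis,Carpinus_albus),(Bufo_viridis,Nyctereutes_domesticus)),(Pseudotsuga_major,Drosophila_australis)),(((Glossina_tricolor,Pinus_arenarius),Zea_giganteus),(((Otocyon_sapiens,Peromyscus_gracilis,Saccharomyces_niger),Mustela_australis),(Vespa_nanus,Ambystoma_robustus)))),(Martes_nanus,Picea_sapiens)).
From Tremarctos_giganteus up to that node: 3 branches. From Saccharomyces_niger up to the same node: 6 branches. Total: 3 + 6 = 9.

9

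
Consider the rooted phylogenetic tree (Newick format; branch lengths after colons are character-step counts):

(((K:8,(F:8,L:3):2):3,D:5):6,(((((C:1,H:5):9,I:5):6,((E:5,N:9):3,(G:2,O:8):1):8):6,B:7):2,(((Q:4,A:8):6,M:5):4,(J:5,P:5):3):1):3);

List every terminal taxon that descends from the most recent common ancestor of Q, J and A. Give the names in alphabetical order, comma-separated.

Tracing Q: it sits inside (Q,A).
Tracing J: it sits inside (J,P).
Tracing A: it sits inside (Q,A).
The smallest clade enclosing all 3 is (((Q,A),M),(J,P)); the answer is its 5 terminal taxa in alphabetical order.

A, J, M, P, Q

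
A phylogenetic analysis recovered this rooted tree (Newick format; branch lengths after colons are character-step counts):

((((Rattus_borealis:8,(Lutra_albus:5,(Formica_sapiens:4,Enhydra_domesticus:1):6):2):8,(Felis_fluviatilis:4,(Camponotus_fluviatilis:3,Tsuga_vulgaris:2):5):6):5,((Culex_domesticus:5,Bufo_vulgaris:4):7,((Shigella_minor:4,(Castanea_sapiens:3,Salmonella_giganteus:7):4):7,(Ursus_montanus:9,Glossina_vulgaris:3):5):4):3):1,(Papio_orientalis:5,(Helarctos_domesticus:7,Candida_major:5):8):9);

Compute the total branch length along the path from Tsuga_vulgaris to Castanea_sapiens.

The path runs Tsuga_vulgaris → … → MRCA → … → Castanea_sapiens; the MRCA is the node subtending (((Rattus_borealis,(Lutra_albus,(Formica_sapiens,Enhydra_domesticus))),(Felis_fluviatilis,(Camponotus_fluviatilis,Tsuga_vulgaris))),((Culex_domesticus,Bufo_vulgaris),((Shigella_minor,(Castanea_sapiens,Salmonella_giganteus)),(Ursus_montanus,Glossina_vulgaris)))).
Branch lengths along that path: 2 + 5 + 6 + 5 + 3 + 4 + 7 + 4 + 3 = 39.

39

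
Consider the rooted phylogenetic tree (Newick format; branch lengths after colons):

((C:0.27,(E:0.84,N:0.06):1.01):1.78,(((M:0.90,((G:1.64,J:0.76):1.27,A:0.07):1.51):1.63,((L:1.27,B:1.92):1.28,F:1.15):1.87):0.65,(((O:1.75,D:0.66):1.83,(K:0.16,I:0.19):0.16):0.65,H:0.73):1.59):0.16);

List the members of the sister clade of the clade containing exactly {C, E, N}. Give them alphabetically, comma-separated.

The clade containing exactly {C, E, N} attaches directly to the root of the tree.
The other lineage descending from that same node — the sister group — is (((M,((G,J),A)),((L,B),F)),(((O,D),(K,I)),H)); its 12 tips in alphabetical order are the answer.

A, B, D, F, G, H, I, J, K, L, M, O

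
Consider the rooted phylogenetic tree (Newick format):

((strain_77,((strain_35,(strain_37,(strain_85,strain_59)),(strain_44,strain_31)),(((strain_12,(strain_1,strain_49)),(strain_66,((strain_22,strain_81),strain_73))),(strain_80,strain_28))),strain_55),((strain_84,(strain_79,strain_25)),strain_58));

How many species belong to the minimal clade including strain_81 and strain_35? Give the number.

15

The MRCA of strain_81 and strain_35 is the node subtending ((strain_35,(strain_37,(strain_85,strain_59)),(strain_44,strain_31)),(((strain_12,(strain_1,strain_49)),(strain_66,((strain_22,strain_81),strain_73))),(strain_80,strain_28))).
That clade contains 15 terminal taxa: strain_1, strain_12, strain_22, strain_28, strain_31, strain_35, strain_37, strain_44, strain_49, strain_59, strain_66, strain_73, strain_80, strain_81, strain_85.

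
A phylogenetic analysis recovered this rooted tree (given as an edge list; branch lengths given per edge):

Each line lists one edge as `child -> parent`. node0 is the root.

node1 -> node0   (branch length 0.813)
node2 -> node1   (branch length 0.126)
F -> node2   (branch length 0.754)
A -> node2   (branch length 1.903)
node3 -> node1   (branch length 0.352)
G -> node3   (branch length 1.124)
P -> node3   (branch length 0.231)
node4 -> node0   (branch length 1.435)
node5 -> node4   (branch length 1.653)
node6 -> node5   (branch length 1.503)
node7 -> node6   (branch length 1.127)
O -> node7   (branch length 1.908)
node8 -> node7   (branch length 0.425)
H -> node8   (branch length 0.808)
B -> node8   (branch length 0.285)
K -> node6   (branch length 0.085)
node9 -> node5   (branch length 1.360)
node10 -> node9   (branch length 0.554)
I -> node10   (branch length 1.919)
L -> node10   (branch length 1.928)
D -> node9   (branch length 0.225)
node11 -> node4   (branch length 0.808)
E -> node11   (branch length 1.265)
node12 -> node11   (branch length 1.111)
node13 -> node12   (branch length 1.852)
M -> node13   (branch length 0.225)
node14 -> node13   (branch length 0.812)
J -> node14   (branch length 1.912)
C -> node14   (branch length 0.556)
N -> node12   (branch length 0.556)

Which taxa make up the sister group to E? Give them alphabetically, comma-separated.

E attaches to the tree at the node subtending (E,((M,(J,C)),N)).
The other lineage descending from that same node — the sister group — is ((M,(J,C)),N); its 4 tips in alphabetical order are the answer.

C, J, M, N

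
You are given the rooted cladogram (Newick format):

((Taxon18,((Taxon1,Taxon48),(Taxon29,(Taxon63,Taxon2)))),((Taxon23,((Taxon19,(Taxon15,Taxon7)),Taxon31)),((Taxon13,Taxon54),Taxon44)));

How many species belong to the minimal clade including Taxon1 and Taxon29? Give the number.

The MRCA of Taxon1 and Taxon29 is the node subtending ((Taxon1,Taxon48),(Taxon29,(Taxon63,Taxon2))).
That clade contains 5 terminal taxa: Taxon1, Taxon2, Taxon29, Taxon48, Taxon63.

5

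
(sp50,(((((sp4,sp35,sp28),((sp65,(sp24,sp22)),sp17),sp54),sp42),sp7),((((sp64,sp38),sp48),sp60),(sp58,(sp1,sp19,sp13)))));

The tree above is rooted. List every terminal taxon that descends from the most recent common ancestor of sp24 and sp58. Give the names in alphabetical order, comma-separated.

sp1, sp13, sp17, sp19, sp22, sp24, sp28, sp35, sp38, sp4, sp42, sp48, sp54, sp58, sp60, sp64, sp65, sp7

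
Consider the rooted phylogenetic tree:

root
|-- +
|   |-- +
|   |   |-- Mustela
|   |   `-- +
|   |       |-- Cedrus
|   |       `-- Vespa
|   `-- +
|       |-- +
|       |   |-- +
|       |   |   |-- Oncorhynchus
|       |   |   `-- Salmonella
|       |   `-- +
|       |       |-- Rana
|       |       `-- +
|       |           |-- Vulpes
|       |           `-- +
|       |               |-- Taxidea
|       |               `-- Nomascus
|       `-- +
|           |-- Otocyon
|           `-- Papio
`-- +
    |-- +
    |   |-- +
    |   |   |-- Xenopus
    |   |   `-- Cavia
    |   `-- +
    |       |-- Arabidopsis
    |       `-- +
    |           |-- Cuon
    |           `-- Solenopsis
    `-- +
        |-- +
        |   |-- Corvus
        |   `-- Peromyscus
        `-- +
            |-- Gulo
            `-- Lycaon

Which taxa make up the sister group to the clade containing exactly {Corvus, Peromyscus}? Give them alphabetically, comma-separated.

The clade containing exactly {Corvus, Peromyscus} attaches to the tree at the node subtending ((Corvus,Peromyscus),(Gulo,Lycaon)).
The other lineage descending from that same node — the sister group — is (Gulo,Lycaon); its 2 tips in alphabetical order are the answer.

Gulo, Lycaon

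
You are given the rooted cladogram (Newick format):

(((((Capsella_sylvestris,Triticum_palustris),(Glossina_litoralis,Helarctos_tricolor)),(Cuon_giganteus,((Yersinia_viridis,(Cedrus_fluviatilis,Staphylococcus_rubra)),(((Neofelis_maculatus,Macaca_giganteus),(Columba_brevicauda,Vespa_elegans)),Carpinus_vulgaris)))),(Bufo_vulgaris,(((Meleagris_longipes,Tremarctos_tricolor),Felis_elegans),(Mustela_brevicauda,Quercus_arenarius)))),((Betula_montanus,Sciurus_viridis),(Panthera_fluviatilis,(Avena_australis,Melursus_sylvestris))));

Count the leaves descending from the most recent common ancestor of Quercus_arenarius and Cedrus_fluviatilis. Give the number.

The MRCA of Quercus_arenarius and Cedrus_fluviatilis is the node subtending ((((Capsella_sylvestris,Triticum_palustris),(Glossina_litoralis,Helarctos_tricolor)),(Cuon_giganteus,((Yersinia_viridis,(Cedrus_fluviatilis,Staphylococcus_rubra)),(((Neofelis_maculatus,Macaca_giganteus),(Columba_brevicauda,Vespa_elegans)),Carpinus_vulgaris)))),(Bufo_vulgaris,(((Meleagris_longipes,Tremarctos_tricolor),Felis_elegans),(Mustela_brevicauda,Quercus_arenarius)))).
That clade contains 19 terminal taxa: Bufo_vulgaris, Capsella_sylvestris, Carpinus_vulgaris, Cedrus_fluviatilis, Columba_brevicauda, Cuon_giganteus, Felis_elegans, Glossina_litoralis, Helarctos_tricolor, Macaca_giganteus, Meleagris_longipes, Mustela_brevicauda, Neofelis_maculatus, Quercus_arenarius, Staphylococcus_rubra, Tremarctos_tricolor, Triticum_palustris, Vespa_elegans, Yersinia_viridis.

19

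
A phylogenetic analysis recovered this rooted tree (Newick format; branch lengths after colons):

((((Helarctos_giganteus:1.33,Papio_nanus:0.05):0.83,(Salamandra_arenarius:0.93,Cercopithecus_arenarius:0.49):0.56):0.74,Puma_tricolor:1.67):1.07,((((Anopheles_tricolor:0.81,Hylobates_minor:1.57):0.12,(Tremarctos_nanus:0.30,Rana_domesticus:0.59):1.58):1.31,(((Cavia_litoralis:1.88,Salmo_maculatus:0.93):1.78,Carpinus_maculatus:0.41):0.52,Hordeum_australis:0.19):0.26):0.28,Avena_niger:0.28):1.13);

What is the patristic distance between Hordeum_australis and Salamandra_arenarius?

The path runs Hordeum_australis → … → MRCA → … → Salamandra_arenarius; the MRCA is the root of the tree.
Branch lengths along that path: 0.19 + 0.26 + 0.28 + 1.13 + 1.07 + 0.74 + 0.56 + 0.93 = 5.16.

5.16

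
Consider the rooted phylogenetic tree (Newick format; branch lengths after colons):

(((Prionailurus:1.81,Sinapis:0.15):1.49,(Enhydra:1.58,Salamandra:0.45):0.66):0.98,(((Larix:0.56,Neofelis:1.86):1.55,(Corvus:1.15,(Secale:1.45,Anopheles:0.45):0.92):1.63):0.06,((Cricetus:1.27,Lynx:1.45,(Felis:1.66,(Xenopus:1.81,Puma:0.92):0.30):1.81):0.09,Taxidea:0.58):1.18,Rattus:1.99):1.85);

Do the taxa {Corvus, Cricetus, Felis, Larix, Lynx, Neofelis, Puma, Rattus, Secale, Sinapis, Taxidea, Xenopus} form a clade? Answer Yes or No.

No

The MRCA of the listed taxa is the root, so the smallest clade containing them is the whole tree.
That clade also contains Anopheles, Enhydra, Prionailurus, Salamandra, which are not in the proposed group, so the group is not monophyletic.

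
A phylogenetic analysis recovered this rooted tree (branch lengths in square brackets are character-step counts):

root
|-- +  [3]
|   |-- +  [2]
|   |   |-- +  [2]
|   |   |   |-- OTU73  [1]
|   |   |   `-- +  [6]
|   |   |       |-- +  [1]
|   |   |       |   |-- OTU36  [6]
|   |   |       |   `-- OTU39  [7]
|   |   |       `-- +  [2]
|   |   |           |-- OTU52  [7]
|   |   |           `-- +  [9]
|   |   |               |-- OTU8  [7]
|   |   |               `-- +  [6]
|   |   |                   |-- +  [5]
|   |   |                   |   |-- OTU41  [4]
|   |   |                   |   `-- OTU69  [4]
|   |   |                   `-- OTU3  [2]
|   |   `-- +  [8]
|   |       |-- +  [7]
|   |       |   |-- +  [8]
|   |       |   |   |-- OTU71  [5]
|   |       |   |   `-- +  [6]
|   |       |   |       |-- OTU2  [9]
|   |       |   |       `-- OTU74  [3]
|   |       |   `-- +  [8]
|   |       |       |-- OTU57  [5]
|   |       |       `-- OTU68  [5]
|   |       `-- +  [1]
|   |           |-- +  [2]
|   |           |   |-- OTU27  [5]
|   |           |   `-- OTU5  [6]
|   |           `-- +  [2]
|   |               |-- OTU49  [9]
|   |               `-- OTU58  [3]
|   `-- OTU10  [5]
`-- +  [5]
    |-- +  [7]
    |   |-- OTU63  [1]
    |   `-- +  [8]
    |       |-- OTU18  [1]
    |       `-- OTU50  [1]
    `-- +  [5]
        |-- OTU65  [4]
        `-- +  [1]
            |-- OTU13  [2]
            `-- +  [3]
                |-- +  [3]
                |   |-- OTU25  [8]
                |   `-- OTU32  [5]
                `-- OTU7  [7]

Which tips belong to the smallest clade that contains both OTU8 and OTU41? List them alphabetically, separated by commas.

OTU3, OTU41, OTU69, OTU8

Tracing OTU8: it sits inside (OTU8,((OTU41,OTU69),OTU3)).
Tracing OTU41: it sits inside (OTU41,OTU69).
The smallest clade enclosing both is (OTU8,((OTU41,OTU69),OTU3)); the answer is its 4 terminal taxa in alphabetical order.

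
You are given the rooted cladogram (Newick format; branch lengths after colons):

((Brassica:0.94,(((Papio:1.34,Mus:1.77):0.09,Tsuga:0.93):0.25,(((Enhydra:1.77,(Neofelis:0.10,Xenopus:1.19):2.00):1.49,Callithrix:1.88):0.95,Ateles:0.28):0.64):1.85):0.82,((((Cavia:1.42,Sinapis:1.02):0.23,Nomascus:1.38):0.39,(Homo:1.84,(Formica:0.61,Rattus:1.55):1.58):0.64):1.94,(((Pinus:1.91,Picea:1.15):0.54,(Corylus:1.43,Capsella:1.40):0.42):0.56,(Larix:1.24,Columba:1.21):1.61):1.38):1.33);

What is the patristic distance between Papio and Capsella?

The path runs Papio → … → MRCA → … → Capsella; the MRCA is the root of the tree.
Branch lengths along that path: 1.34 + 0.09 + 0.25 + 1.85 + 0.82 + 1.33 + 1.38 + 0.56 + 0.42 + 1.40 = 9.44.

9.44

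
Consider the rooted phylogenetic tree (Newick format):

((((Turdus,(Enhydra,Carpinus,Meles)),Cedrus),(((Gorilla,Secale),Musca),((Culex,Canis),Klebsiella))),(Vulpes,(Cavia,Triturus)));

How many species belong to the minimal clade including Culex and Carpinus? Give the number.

11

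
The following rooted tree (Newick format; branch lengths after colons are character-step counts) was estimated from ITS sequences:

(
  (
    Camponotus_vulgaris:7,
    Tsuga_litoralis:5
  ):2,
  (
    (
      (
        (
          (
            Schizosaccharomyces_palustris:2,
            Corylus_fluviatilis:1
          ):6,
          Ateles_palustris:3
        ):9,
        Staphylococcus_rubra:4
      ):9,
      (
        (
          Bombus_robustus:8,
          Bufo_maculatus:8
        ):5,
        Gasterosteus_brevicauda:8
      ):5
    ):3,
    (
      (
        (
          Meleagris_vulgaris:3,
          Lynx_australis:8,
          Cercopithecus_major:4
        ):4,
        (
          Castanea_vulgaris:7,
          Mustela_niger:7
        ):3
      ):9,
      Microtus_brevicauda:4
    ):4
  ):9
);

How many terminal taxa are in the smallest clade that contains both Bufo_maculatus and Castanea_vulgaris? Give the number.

13

The MRCA of Bufo_maculatus and Castanea_vulgaris is the node subtending (((((Schizosaccharomyces_palustris,Corylus_fluviatilis),Ateles_palustris),Staphylococcus_rubra),((Bombus_robustus,Bufo_maculatus),Gasterosteus_brevicauda)),(((Meleagris_vulgaris,Lynx_australis,Cercopithecus_major),(Castanea_vulgaris,Mustela_niger)),Microtus_brevicauda)).
That clade contains 13 terminal taxa: Ateles_palustris, Bombus_robustus, Bufo_maculatus, Castanea_vulgaris, Cercopithecus_major, Corylus_fluviatilis, Gasterosteus_brevicauda, Lynx_australis, Meleagris_vulgaris, Microtus_brevicauda, Mustela_niger, Schizosaccharomyces_palustris, Staphylococcus_rubra.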